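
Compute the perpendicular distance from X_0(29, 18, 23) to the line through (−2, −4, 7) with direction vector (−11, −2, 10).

Direction vector d = (−11, −2, 10).
AP = (31, 22, 16), and AP × d = (252, −486, 180).
|AP × d|² = 332100 and |d|² = 225, so the distance is √(332100/225) = √1476 = 6√41.

6√41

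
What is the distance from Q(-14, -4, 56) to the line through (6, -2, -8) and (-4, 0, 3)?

A direction vector is d = (-10, 2, 11).
AP = (-20, -2, 64), and AP × d = (-150, -420, -60).
|AP × d|² = 202500 and |d|² = 225, so the distance is √(202500/225) = √900 = 30.

30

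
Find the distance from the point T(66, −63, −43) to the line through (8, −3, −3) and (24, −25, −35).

A direction vector is d = (16, −22, −32).
AP = (58, −60, −40); AP·d = 3528, |AP|² = 8564, |d|² = 1764.
distance² = |AP|² − (AP·d)²/|d|² = 8564 − 12446784/1764 = 1508, so the distance is 2√377.

2√377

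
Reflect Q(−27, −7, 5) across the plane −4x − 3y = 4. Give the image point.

n = (−4, −3, 0), |n|² = 25, n·Q − 4 = 125, so t = 125/25 = 5.
Foot F = Q − 5·n = (−7, 8, 5); the reflection is 2F − Q = (13, 23, 5).

(13, 23, 5)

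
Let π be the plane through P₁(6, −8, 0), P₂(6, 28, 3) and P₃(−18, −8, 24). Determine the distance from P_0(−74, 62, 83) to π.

P₁P₂ = (0, 36, 3) and P₁P₃ = (−24, 0, 24), so a normal is n = P₁P₂ × P₁P₃ = (864, −72, 864).
n = (864, −72, 864); n·P − 5760 = -2448; |n| = 1224; distance = 2448/1224 = 2.

2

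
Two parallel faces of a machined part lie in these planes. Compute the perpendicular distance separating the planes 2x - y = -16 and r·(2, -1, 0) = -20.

4/√5

Both planes have normal n = (2, -1, 0), |n| = √5. Any point on the first plane is at distance |(-20) − (-16)|/|n| = 4/√5 = 4√5/5 from the second.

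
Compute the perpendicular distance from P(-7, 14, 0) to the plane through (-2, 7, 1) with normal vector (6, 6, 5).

7√97/97

The plane has equation n·(r − (-2, 7, 1)) = 0, i.e. n·r = 35.
Then n·(-7, 14, 0) - 35 = 7.
|n| = √(36 + 36 + 25) = √97, so the distance is |7|/√97 = 7√97/97.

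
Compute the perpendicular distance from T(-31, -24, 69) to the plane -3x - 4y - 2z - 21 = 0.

Normal vector n = (-3, -4, -2), and n·(-31, -24, 69) - 21 = 30.
|n| = √(9 + 16 + 4) = √29, so the distance is |30|/√29 = 30/√29.

30/√29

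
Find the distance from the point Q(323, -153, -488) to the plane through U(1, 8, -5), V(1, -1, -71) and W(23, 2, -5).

UV = (0, -9, -66) and UW = (22, -6, 0), so a normal is n = UV × UW = (-396, -1452, 198).
n = (-396, -1452, 198); n·P − (-13002) = 10626; |n| = 1518; distance = 10626/1518 = 7.

7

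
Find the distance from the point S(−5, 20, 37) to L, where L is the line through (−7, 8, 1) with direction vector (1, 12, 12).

12√2

Direction vector d = (1, 12, 12).
AP = (2, 12, 36); AP·d = 578, |AP|² = 1444, |d|² = 289.
distance² = |AP|² − (AP·d)²/|d|² = 1444 − 334084/289 = 288, so the distance is 12√2.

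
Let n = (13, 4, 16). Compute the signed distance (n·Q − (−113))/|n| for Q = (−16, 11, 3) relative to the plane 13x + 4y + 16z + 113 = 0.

n·Q − (-113) = -3.
|n| = 21, so the signed distance is -3/21 = -1/7.

-1/7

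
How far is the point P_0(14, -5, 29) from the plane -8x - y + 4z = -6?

5/3

d = |(-8)·14 + (-1)·(-5) + 4·29 − (-6)| / √(64 + 1 + 16) = |15| / 9 = 5/3.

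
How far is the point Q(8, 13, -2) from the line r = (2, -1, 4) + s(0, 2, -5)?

2√38

Direction vector d = (0, 2, -5).
AP = (6, 14, -6); AP·d = 58, |AP|² = 268, |d|² = 29.
distance² = |AP|² − (AP·d)²/|d|² = 268 − 3364/29 = 152, so the distance is 2√38.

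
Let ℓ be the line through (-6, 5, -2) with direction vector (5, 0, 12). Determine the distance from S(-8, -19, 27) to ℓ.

√745

Direction vector d = (5, 0, 12).
AP = (-2, -24, 29), and AP × d = (-288, 169, 120).
|AP × d|² = 125905 and |d|² = 169, so the distance is √(125905/169) = √745.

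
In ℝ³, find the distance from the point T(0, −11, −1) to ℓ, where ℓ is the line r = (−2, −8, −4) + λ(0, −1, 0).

√13

Direction vector d = (0, −1, 0).
AP = (2, −3, 3), and AP × d = (3, 0, −2).
|AP × d|² = 13 and |d|² = 1, so the distance is √13.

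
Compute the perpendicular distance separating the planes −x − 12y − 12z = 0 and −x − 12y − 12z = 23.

23/17

With common normal n = (−1, −12, −12) (|n| = 17), the distance is |0 − 23|/|n| = 23/17.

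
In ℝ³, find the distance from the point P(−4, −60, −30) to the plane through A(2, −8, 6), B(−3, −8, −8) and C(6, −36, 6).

8/15

AB = (−5, 0, −14) and AC = (4, −28, 0), so a normal is n = AB × AC = (−392, −56, 140).
n = (−392, −56, 140); n·P − 504 = 224; |n| = 420; distance = 224/420 = 8/15.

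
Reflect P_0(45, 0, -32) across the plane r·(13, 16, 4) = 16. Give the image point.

(19, -32, -40)

With n = (13, 16, 4), the signed offset is (n·P_0 − 16)/|n|² = 441/441 = 1.
P_0' = P_0 − 2t·n = (45, 0, -32) − 2·(13, 16, 4) = (19, -32, -40).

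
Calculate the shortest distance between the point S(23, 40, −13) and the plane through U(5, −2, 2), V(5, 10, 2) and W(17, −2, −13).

UV = (0, 12, 0) and UW = (12, 0, −15), so a normal is n = UV × UW = (−180, 0, −144).
Then n·(23, 40, −13) − (−1188) = −1080.
|n| = √(32400 + 0 + 20736) = 36√41, so the distance is |-1080|/(36√41) = 30/√41.

30√41/41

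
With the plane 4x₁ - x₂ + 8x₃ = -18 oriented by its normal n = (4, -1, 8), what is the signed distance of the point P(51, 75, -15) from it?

3

n·P − (-18) = 27.
|n| = 9, so the signed distance is 27/9 = 3.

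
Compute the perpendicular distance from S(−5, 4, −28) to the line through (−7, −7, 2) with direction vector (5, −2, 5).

7√11

Direction vector d = (5, −2, 5).
AP = (2, 11, −30); AP·d = -162, |AP|² = 1025, |d|² = 54.
distance² = |AP|² − (AP·d)²/|d|² = 1025 − 26244/54 = 539, so the distance is 7√11.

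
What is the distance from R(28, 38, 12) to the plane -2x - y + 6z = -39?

n = (-2, -1, 6); n·P − (-39) = 17; |n| = √41; distance = 17/√41.

17√41/41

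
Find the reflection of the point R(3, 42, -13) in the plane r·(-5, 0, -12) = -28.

(13, 42, 11)

With n = (-5, 0, -12), the signed offset is (n·R − (-28))/|n|² = 169/169 = 1.
R' = R − 2t·n = (3, 42, -13) − 2·(-5, 0, -12) = (13, 42, 11).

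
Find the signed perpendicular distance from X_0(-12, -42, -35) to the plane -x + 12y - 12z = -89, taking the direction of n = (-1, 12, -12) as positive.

n·X_0 − (-89) = 17.
|n| = 17, so the signed distance is 17/17 = 1.

1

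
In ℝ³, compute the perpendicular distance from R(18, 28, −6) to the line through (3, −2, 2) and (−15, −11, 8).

A direction vector is d = (−18, −9, 6).
AP = (15, 30, −8); AP·d = -588, |AP|² = 1189, |d|² = 441.
distance² = |AP|² − (AP·d)²/|d|² = 1189 − 345744/441 = 405, so the distance is 9√5.

9√5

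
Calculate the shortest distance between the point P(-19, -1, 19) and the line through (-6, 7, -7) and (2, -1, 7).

A direction vector is d = (8, -8, 14).
AP = (-13, -8, 26), and AP × d = (96, 390, 168).
|AP × d|² = 189540 and |d|² = 324, so the distance is √(189540/324) = √585 = 3√65.

3√65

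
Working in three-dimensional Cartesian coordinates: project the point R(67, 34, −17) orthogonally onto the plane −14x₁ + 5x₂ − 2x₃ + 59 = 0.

(25, 49, -23)

The perpendicular from R has direction n = (−14, 5, −2): r = (67, 34, −17) + t(−14, 5, −2).
Substitute into the plane: n·(R + tn) = -59 gives -734 + 225t = -59, so t = 3.
Foot = (67, 34, −17) + 3·(−14, 5, −2) = (25, 49, −23).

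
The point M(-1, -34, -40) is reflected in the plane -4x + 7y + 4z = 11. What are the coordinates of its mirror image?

(-41, 36, 0)

With n = (-4, 7, 4), the signed offset is (n·M − 11)/|n|² = -405/81 = -5.
M' = M − 2t·n = (-1, -34, -40) − (-10)·(-4, 7, 4) = (-41, 36, 0).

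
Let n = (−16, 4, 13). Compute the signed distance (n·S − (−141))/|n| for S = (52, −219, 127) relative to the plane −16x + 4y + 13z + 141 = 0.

n·S − (-141) = 84.
|n| = 21, so the signed distance is 84/21 = 4.

4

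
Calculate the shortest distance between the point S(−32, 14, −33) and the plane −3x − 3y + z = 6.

15/√19

d = |(-3)·(-32) + (-3)·14 + 1·(-33) − 6| / √(9 + 9 + 1) = |15| / √19 = 15/√19.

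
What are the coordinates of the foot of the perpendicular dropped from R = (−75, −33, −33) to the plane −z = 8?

The perpendicular from R has direction n = (0, 0, −1): r = (−75, −33, −33) + μ(0, 0, −1).
Substitute into the plane: n·(R + μn) = 8 gives 33 + 1μ = 8, so μ = -25.
Foot = (−75, −33, −33) + (-25)·(0, 0, −1) = (−75, −33, −8).

(-75, -33, -8)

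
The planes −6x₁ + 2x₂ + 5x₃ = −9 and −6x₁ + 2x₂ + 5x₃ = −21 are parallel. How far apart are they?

12√65/65

With common normal n = (−6, 2, 5) (|n| = √65), the distance is |(-9) − (-21)|/|n| = 12/√65.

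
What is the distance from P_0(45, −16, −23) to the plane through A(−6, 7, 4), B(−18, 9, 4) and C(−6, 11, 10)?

21/√53

AB = (−12, 2, 0) and AC = (0, 4, 6), so a normal is n = AB × AC = (12, 72, −48).
Then n·(45, −16, −23) − 240 = 252.
|n| = √(144 + 5184 + 2304) = 12√53, so the distance is |252|/(12√53) = 21/√53.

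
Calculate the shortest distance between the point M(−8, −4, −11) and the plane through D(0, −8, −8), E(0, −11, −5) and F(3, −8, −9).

5/√19

DE = (0, −3, 3) and DF = (3, 0, −1), so a normal is n = DE × DF = (3, 9, 9).
n = (3, 9, 9); n·P − (-144) = -15; |n| = 3√19; distance = 15/(3√19) = 5/√19.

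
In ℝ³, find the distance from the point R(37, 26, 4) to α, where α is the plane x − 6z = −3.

16√37/37

d = |1·37 + (-6)·4 − (-3)| / √(1 + 0 + 36) = |16| / √37 = 16√37/37.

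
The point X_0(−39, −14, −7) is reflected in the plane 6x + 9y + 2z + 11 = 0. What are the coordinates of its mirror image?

With n = (6, 9, 2), the signed offset is (n·X_0 − (-11))/|n|² = -363/121 = -3.
X_0' = X_0 − 2t·n = (−39, −14, −7) − (-6)·(6, 9, 2) = (−3, 40, 5).

(-3, 40, 5)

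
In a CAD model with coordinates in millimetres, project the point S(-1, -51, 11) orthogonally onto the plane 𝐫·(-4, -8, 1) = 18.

(19, -11, 6)

n = (-4, -8, 1), |n|² = 81, and n·S − 18 = 405.
t = 405/81 = 5, so the foot is S − t·n = (-1, -51, 11) − 5·(-4, -8, 1) = (19, -11, 6).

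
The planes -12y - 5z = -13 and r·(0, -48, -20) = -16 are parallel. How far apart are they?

9/13

Divide the second equation by 4 to match normals: -12y - 5z = -4.
Both planes have normal n = (0, -12, -5), |n| = 13. Any point on the first plane is at distance |(-4) − (-13)|/|n| = 9/13 from the second.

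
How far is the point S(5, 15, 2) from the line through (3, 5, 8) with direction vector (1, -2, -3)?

Direction vector d = (1, -2, -3).
AP = (2, 10, -6); AP·d = 0, |AP|² = 140, |d|² = 14.
distance² = |AP|² − (AP·d)²/|d|² = 140 − 0/14 = 140, so the distance is 2√35.

2√35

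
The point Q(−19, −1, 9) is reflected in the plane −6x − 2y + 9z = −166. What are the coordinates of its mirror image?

With n = (−6, −2, 9), the signed offset is (n·Q − (-166))/|n|² = 363/121 = 3.
Q' = Q − 2t·n = (−19, −1, 9) − 6·(−6, −2, 9) = (17, 11, −45).

(17, 11, -45)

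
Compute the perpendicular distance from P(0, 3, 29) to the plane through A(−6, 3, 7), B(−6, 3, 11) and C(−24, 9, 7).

3√10/5

AB = (0, 0, 4) and AC = (−18, 6, 0), so a normal is n = AB × AC = (−24, −72, 0).
d = |(-24)·0 + (-72)·3 − (-72)| / √(576 + 5184 + 0) = |-144| / (24√10) = 6/√10.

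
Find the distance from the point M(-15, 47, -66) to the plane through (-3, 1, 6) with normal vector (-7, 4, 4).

20/9

The plane has equation n·(r − (-3, 1, 6)) = 0, i.e. n·r = 49.
Then n·(-15, 47, -66) - 49 = -20.
|n| = √(49 + 16 + 16) = 9, so the distance is |-20|/9 = 20/9.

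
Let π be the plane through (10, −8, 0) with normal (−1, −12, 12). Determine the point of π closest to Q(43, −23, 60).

n = (−1, −12, 12), |n|² = 289, and n·Q − 86 = 867.
t = 867/289 = 3, so the foot is Q − t·n = (43, −23, 60) − 3·(−1, −12, 12) = (46, 13, 24).

(46, 13, 24)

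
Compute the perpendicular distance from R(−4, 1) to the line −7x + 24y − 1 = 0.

d = |(-7)·(-4) + 24·1 − 1| / √(49 + 576) = |51|/25 = 51/25.

51/25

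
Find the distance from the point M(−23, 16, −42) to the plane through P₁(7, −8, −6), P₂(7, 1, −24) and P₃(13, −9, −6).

6/√46

P₁P₂ = (0, 9, −18) and P₁P₃ = (6, −1, 0), so a normal is n = P₁P₂ × P₁P₃ = (−18, −108, −54).
Then n·(−23, 16, −42) − 1062 = −108.
|n| = √(324 + 11664 + 2916) = 18√46, so the distance is |-108|/(18√46) = 3√46/23.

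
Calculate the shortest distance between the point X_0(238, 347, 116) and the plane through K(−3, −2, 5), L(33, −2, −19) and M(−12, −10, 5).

7

KL = (36, 0, −24) and KM = (−9, −8, 0), so a normal is n = KL × KM = (−192, 216, −288).
Then n·(238, 347, 116) − (−1296) = −2856.
|n| = √(36864 + 46656 + 82944) = 408, so the distance is |-2856|/408 = 7.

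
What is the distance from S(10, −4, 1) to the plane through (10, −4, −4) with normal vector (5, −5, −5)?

5√3/3

The plane has equation n·(r − (10, −4, −4)) = 0, i.e. n·r = 90.
d = |5·10 + (-5)·(-4) + (-5)·1 − 90| / √(25 + 25 + 25) = |-25| / (5√3) = 5/√3.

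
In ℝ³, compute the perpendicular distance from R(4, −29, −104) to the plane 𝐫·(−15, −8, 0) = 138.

d = |(-15)·4 + (-8)·(-29) − 138| / √(225 + 64 + 0) = |34| / 17 = 2.

2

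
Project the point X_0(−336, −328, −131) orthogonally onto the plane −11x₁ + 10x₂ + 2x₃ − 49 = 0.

(-4963/15, -998/3, -1979/15)

The perpendicular from X_0 has direction n = (−11, 10, 2): r = (−336, −328, −131) + t(−11, 10, 2).
Substitute into the plane: n·(X_0 + tn) = 49 gives 154 + 225t = 49, so t = -7/15.
Foot = (−336, −328, −131) + (-7/15)·(−11, 10, 2) = (−4963/15, −998/3, −1979/15).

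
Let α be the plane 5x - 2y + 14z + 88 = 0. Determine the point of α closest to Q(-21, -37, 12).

(-26, -35, -2)

The perpendicular from Q has direction n = (5, -2, 14): r = (-21, -37, 12) + t(5, -2, 14).
Substitute into the plane: n·(Q + tn) = -88 gives 137 + 225t = -88, so t = -1.
Foot = (-21, -37, 12) + (-1)·(5, -2, 14) = (-26, -35, -2).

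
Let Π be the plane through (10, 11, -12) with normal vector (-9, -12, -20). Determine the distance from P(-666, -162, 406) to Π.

The plane has equation n·(r − (10, 11, -12)) = 0, i.e. n·r = 18.
Then n·(-666, -162, 406) - 18 = -200.
|n| = √(81 + 144 + 400) = 25, so the distance is |-200|/25 = 8.

8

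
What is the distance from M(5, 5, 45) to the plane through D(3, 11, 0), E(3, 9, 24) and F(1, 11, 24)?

DE = (0, −2, 24) and DF = (−2, 0, 24), so a normal is n = DE × DF = (−48, −48, −4).
d = |(-48)·5 + (-48)·5 + (-4)·45 − (-672)| / √(2304 + 2304 + 16) = |12| / 68 = 3/17.

3/17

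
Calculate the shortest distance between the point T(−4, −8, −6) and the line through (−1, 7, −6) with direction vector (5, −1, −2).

Direction vector d = (5, −1, −2).
AP = (−3, −15, 0); AP·d = 0, |AP|² = 234, |d|² = 30.
distance² = |AP|² − (AP·d)²/|d|² = 234 − 0/30 = 234, so the distance is 3√26.

3√26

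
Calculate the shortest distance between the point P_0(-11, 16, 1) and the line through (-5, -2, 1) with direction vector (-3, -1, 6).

Direction vector d = (-3, -1, 6).
AP = (-6, 18, 0), and AP × d = (108, 36, 60).
|AP × d|² = 16560 and |d|² = 46, so the distance is √(16560/46) = √360 = 6√10.

6√10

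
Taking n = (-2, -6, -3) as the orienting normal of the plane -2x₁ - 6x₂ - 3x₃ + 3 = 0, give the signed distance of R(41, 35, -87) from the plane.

n·R − (-3) = -28.
|n| = 7, so the signed distance is -28/7 = -4.

-4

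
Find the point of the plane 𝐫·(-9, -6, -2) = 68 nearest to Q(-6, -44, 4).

The perpendicular from Q has direction n = (-9, -6, -2): r = (-6, -44, 4) + μ(-9, -6, -2).
Substitute into the plane: n·(Q + μn) = 68 gives 310 + 121μ = 68, so μ = -2.
Foot = (-6, -44, 4) + (-2)·(-9, -6, -2) = (12, -32, 8).

(12, -32, 8)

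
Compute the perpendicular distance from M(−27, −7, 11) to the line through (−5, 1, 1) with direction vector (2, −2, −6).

Direction vector d = (2, −2, −6).
AP = (−22, −8, 10); AP·d = -88, |AP|² = 648, |d|² = 44.
distance² = |AP|² − (AP·d)²/|d|² = 648 − 7744/44 = 472, so the distance is 2√118.

2√118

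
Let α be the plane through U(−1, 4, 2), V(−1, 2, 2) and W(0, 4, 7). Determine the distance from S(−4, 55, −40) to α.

27/√26

UV = (0, −2, 0) and UW = (1, 0, 5), so a normal is n = UV × UW = (−10, 0, 2).
Then n·(−4, 55, −40) − 14 = −54.
|n| = √(100 + 0 + 4) = 2√26, so the distance is |-54|/(2√26) = 27/√26.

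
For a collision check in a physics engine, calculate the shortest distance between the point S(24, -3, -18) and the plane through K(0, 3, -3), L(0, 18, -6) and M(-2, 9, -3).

KL = (0, 15, -3) and KM = (-2, 6, 0), so a normal is n = KL × KM = (18, 6, 30).
n = (18, 6, 30); n·P − (-72) = -54; |n| = 6√35; distance = 54/(6√35) = 9√35/35.

9√35/35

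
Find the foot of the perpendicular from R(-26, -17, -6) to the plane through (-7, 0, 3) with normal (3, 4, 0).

The perpendicular from R has direction n = (3, 4, 0): r = (-26, -17, -6) + t(3, 4, 0).
Substitute into the plane: n·(R + tn) = -21 gives -146 + 25t = -21, so t = 5.
Foot = (-26, -17, -6) + 5·(3, 4, 0) = (-11, 3, -6).

(-11, 3, -6)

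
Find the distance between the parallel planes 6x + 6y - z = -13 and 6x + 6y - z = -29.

16/√73

With common normal n = (6, 6, -1) (|n| = √73), the distance is |(-13) − (-29)|/|n| = 16/√73 = 16√73/73.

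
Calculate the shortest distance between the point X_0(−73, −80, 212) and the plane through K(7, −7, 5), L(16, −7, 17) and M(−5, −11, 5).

KL = (9, 0, 12) and KM = (−12, −4, 0), so a normal is n = KL × KM = (48, −144, −36).
n = (48, −144, −36); n·P − 1164 = -780; |n| = 156; distance = 780/156 = 5.

5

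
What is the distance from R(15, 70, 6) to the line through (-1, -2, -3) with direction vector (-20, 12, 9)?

12√34

Direction vector d = (-20, 12, 9).
AP = (16, 72, 9), and AP × d = (540, -324, 1632).
|AP × d|² = 3060000 and |d|² = 625, so the distance is √(3060000/625) = √4896 = 12√34.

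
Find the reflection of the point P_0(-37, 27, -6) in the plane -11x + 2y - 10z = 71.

(7, 19, 34)

n = (-11, 2, -10), |n|² = 225, n·P_0 − 71 = 450, so t = 450/225 = 2.
Foot F = P_0 − 2·n = (-15, 23, 14); the reflection is 2F − P_0 = (7, 19, 34).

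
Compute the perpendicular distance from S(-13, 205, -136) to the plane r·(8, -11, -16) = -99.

Normal vector n = (8, -11, -16), and n·(-13, 205, -136) - (-99) = -84.
|n| = √(64 + 121 + 256) = 21, so the distance is |-84|/21 = 4.

4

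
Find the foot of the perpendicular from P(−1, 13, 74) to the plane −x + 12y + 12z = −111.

n = (−1, 12, 12), |n|² = 289, and n·P − (-111) = 1156.
t = 1156/289 = 4, so the foot is P − t·n = (−1, 13, 74) − 4·(−1, 12, 12) = (3, −35, 26).

(3, -35, 26)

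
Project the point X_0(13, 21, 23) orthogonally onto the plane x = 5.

The perpendicular from X_0 has direction n = (1, 0, 0): r = (13, 21, 23) + μ(1, 0, 0).
Substitute into the plane: n·(X_0 + μn) = 5 gives 13 + 1μ = 5, so μ = -8.
Foot = (13, 21, 23) + (-8)·(1, 0, 0) = (5, 21, 23).

(5, 21, 23)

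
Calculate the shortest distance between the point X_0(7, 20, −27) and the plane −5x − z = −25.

d = |(-5)·7 + (-1)·(-27) − (-25)| / √(25 + 0 + 1) = |17| / √26 = 17√26/26.

17√26/26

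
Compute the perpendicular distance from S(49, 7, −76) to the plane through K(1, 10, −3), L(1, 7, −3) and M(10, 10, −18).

KL = (0, −3, 0) and KM = (9, 0, −15), so a normal is n = KL × KM = (45, 0, 27).
n = (45, 0, 27); n·P − (-36) = 189; |n| = 9√34; distance = 189/(9√34) = 21√34/34.

21/√34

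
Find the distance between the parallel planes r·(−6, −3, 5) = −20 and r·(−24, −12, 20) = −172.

23/√70

Divide the second equation by 4 to match normals: −6x₁ − 3x₂ + 5x₃ = -43.
With common normal n = (−6, −3, 5) (|n| = √70), the distance is |(-20) − (-43)|/|n| = 23/√70.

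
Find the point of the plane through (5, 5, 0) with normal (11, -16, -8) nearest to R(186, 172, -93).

The perpendicular from R has direction n = (11, -16, -8): r = (186, 172, -93) + t(11, -16, -8).
Substitute into the plane: n·(R + tn) = -25 gives 38 + 441t = -25, so t = -1/7.
Foot = (186, 172, -93) + (-1/7)·(11, -16, -8) = (1291/7, 1220/7, -643/7).

(1291/7, 1220/7, -643/7)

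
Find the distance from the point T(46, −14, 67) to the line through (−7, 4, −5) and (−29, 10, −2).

A direction vector is d = (−22, 6, 3).
AP = (53, −18, 72); AP·d = -1058, |AP|² = 8317, |d|² = 529.
distance² = |AP|² − (AP·d)²/|d|² = 8317 − 1119364/529 = 6201, so the distance is 3√689.

3√689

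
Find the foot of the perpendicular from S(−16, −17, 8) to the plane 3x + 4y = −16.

n = (3, 4, 0), |n|² = 25, and n·S − (-16) = -100.
t = -100/25 = -4, so the foot is S − t·n = (−16, −17, 8) − (-4)·(3, 4, 0) = (−4, −1, 8).

(-4, -1, 8)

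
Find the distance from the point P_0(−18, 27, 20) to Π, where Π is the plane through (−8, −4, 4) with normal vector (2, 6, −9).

The plane has equation n·(r − (−8, −4, 4)) = 0, i.e. n·r = -76.
Then n·(−18, 27, 20) − (−76) = 22.
|n| = √(4 + 36 + 81) = 11, so the distance is |22|/11 = 2.

2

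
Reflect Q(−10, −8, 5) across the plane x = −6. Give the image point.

n = (1, 0, 0), |n|² = 1, n·Q − (-6) = -4, so t = -4/1 = -4.
Foot F = Q − (-4)·n = (−6, −8, 5); the reflection is 2F − Q = (−2, −8, 5).

(-2, -8, 5)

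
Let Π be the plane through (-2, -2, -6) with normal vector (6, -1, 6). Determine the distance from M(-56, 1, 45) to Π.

The plane has equation n·(r − (-2, -2, -6)) = 0, i.e. n·r = -46.
Then n·(-56, 1, 45) - (-46) = -21.
|n| = √(36 + 1 + 36) = √73, so the distance is |-21|/√73 = 21√73/73.

21√73/73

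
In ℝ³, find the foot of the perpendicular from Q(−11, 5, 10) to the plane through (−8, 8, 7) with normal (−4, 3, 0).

n = (−4, 3, 0), |n|² = 25, and n·Q − 56 = 3.
t = 3/25, so the foot is Q − t·n = (−11, 5, 10) − (3/25)·(−4, 3, 0) = (−263/25, 116/25, 10).

(-263/25, 116/25, 10)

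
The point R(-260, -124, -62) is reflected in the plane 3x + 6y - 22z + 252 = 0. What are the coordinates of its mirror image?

(-6004/23, -2900/23, -1250/23)

With n = (3, 6, -22), the signed offset is (n·R − (-252))/|n|² = 92/529 = 4/23.
R' = R − 2t·n = (-260, -124, -62) − (8/23)·(3, 6, -22) = (-6004/23, -2900/23, -1250/23).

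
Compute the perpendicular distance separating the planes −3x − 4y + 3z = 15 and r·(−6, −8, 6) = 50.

Divide the second equation by 2 to match normals: −3x − 4y + 3z = 25.
With common normal n = (−3, −4, 3) (|n| = √34), the distance is |15 − 25|/|n| = 10/√34 = 5√34/17.

5√34/17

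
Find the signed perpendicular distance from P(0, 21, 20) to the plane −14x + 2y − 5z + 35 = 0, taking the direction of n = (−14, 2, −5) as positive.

-23/15

n·P − (-35) = -23.
|n| = 15, so the signed distance is -23/15.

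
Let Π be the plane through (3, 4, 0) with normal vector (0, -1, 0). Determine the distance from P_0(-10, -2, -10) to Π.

6

The plane has equation n·(r − (3, 4, 0)) = 0, i.e. n·r = -4.
n = (0, -1, 0); n·P − (-4) = 6; |n| = 1; distance = 6/1 = 6.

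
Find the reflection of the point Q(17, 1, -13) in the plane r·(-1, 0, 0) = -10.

(3, 1, -13)

n = (-1, 0, 0), |n|² = 1, n·Q − (-10) = -7, so t = -7/1 = -7.
Foot F = Q − (-7)·n = (10, 1, -13); the reflection is 2F − Q = (3, 1, -13).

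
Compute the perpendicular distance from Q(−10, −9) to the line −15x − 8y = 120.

The normal to the line is n = (−15, −8) with |n| = 17.
|n·Q − 120| = |222 − 120| = 102, so the distance is 102/17 = 6.

6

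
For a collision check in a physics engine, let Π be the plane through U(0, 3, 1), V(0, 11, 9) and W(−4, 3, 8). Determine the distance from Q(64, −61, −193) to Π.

UV = (0, 8, 8) and UW = (−4, 0, 7), so a normal is n = UV × UW = (56, −32, 32).
d = |56·64 + (-32)·(-61) + 32·(-193) − (-64)| / √(3136 + 1024 + 1024) = |-576| / 72 = 8.

8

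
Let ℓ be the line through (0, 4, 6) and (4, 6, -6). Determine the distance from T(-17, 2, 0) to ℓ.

A direction vector is d = (4, 2, -12).
AP = (-17, -2, -6), and AP × d = (36, -228, -26).
|AP × d|² = 53956 and |d|² = 164, so the distance is √(53956/164) = √329.

√329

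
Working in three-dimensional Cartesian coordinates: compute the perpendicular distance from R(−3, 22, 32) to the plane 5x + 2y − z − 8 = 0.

d = |5·(-3) + 2·22 + (-1)·32 − 8| / √(25 + 4 + 1) = |-11| / √30 = 11/√30.

11√30/30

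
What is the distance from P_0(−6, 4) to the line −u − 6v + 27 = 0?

The normal to the line is n = (−1, −6) with |n| = √37.
|n·P_0 − (-27)| = |-18 − (-27)| = 9, so the distance is 9/√37.

9/√37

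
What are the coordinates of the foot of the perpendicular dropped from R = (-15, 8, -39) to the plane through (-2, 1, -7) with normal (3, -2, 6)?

(0, -2, -9)

The perpendicular from R has direction n = (3, -2, 6): r = (-15, 8, -39) + t(3, -2, 6).
Substitute into the plane: n·(R + tn) = -50 gives -295 + 49t = -50, so t = 5.
Foot = (-15, 8, -39) + 5·(3, -2, 6) = (0, -2, -9).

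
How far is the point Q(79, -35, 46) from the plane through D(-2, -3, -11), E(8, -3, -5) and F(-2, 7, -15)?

DE = (10, 0, 6) and DF = (0, 10, -4), so a normal is n = DE × DF = (-60, 40, 100).
n = (-60, 40, 100); n·P − (-1100) = -440; |n| = 20√38; distance = 440/(20√38) = 11√38/19.

11√38/19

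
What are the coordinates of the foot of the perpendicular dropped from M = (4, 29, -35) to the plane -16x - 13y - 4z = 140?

(-12, 16, -39)

n = (-16, -13, -4), |n|² = 441, and n·M − 140 = -441.
t = -441/441 = -1, so the foot is M − t·n = (4, 29, -35) − (-1)·(-16, -13, -4) = (-12, 16, -39).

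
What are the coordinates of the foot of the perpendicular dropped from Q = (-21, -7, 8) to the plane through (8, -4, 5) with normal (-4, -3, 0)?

The perpendicular from Q has direction n = (-4, -3, 0): r = (-21, -7, 8) + μ(-4, -3, 0).
Substitute into the plane: n·(Q + μn) = -20 gives 105 + 25μ = -20, so μ = -5.
Foot = (-21, -7, 8) + (-5)·(-4, -3, 0) = (-1, 8, 8).

(-1, 8, 8)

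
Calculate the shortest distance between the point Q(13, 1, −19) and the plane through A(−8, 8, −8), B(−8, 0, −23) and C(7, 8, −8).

1

AB = (0, −8, −15) and AC = (15, 0, 0), so a normal is n = AB × AC = (0, −225, 120).
Then n·(13, 1, −19) − (−2760) = 255.
|n| = √(0 + 50625 + 14400) = 255, so the distance is |255|/255 = 1.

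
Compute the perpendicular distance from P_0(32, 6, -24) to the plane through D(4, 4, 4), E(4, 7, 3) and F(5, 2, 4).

13√14/7

DE = (0, 3, -1) and DF = (1, -2, 0), so a normal is n = DE × DF = (-2, -1, -3).
n = (-2, -1, -3); n·P − (-24) = 26; |n| = √14; distance = 26/√14.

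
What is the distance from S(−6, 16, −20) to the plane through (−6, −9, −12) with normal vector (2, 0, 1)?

8/√5

The plane has equation n·(r − (−6, −9, −12)) = 0, i.e. n·r = -24.
d = |2·(-6) + 1·(-20) − (-24)| / √(4 + 0 + 1) = |-8| / √5 = 8√5/5.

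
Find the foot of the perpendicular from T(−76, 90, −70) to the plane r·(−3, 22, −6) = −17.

n = (−3, 22, −6), |n|² = 529, and n·T − (-17) = 2645.
t = 2645/529 = 5, so the foot is T − t·n = (−76, 90, −70) − 5·(−3, 22, −6) = (−61, −20, −40).

(-61, -20, -40)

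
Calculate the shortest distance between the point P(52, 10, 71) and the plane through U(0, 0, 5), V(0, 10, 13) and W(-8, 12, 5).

UV = (0, 10, 8) and UW = (-8, 12, 0), so a normal is n = UV × UW = (-96, -64, 80).
d = |(-96)·52 + (-64)·10 + 80·71 − 400| / √(9216 + 4096 + 6400) = |-352| / (16√77) = 2√77/7.

22/√77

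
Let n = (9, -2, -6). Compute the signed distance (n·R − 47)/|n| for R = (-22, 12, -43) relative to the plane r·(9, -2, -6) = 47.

-1

n·R − 47 = -11.
|n| = 11, so the signed distance is -11/11 = -1.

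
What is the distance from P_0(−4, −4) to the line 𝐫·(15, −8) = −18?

d = |15·(-4) + (-8)·(-4) − (-18)| / √(225 + 64) = |-10|/17 = 10/17.

10/17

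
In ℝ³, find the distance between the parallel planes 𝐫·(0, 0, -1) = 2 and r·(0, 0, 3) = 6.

4

Divide the second equation by -3 to match normals: -z = -2.
With common normal n = (0, 0, -1) (|n| = 1), the distance is |2 − (-2)|/|n| = 4/1 = 4.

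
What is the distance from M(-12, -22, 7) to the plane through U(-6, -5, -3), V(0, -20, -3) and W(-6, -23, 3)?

4/√65

UV = (6, -15, 0) and UW = (0, -18, 6), so a normal is n = UV × UW = (-90, -36, -108).
n = (-90, -36, -108); n·P − 1044 = 72; |n| = 18√65; distance = 72/(18√65) = 4/√65.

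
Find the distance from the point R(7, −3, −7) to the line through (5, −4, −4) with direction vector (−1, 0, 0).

√10

Direction vector d = (−1, 0, 0).
AP = (2, 1, −3); AP·d = -2, |AP|² = 14, |d|² = 1.
distance² = |AP|² − (AP·d)²/|d|² = 14 − 4/1 = 10, so the distance is √10.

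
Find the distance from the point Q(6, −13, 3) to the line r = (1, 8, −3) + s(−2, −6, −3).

3√34

Direction vector d = (−2, −6, −3).
AP = (5, −21, 6); AP·d = 98, |AP|² = 502, |d|² = 49.
distance² = |AP|² − (AP·d)²/|d|² = 502 − 9604/49 = 306, so the distance is 3√34.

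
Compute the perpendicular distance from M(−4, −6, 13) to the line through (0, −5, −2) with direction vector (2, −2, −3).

Direction vector d = (2, −2, −3).
AP = (−4, −1, 15); AP·d = -51, |AP|² = 242, |d|² = 17.
distance² = |AP|² − (AP·d)²/|d|² = 242 − 2601/17 = 89, so the distance is √89.

√89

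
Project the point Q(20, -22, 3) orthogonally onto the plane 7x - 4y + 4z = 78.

(6, -14, -5)

n = (7, -4, 4), |n|² = 81, and n·Q − 78 = 162.
t = 162/81 = 2, so the foot is Q − t·n = (20, -22, 3) − 2·(7, -4, 4) = (6, -14, -5).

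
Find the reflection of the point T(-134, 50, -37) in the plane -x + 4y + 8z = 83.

(-1216/9, 490/9, -253/9)

With n = (-1, 4, 8), the signed offset is (n·T − 83)/|n|² = -45/81 = -5/9.
T' = T − 2t·n = (-134, 50, -37) − (-10/9)·(-1, 4, 8) = (-1216/9, 490/9, -253/9).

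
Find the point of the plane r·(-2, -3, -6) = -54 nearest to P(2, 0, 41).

n = (-2, -3, -6), |n|² = 49, and n·P − (-54) = -196.
t = -196/49 = -4, so the foot is P − t·n = (2, 0, 41) − (-4)·(-2, -3, -6) = (-6, -12, 17).

(-6, -12, 17)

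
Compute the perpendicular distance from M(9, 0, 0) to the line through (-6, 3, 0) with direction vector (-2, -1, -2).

Direction vector d = (-2, -1, -2).
AP = (15, -3, 0); AP·d = -27, |AP|² = 234, |d|² = 9.
distance² = |AP|² − (AP·d)²/|d|² = 234 − 729/9 = 153, so the distance is 3√17.

3√17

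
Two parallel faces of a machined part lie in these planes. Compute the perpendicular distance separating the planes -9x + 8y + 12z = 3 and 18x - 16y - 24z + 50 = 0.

Divide the second equation by -2 to match normals: -9x + 8y + 12z = 25.
Both planes have normal n = (-9, 8, 12), |n| = 17. Any point on the first plane is at distance |25 − 3|/|n| = 22/17 from the second.

22/17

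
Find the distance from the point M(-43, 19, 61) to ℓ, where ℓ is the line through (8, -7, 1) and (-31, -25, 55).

A direction vector is d = (-39, -18, 54).
AP = (-51, 26, 60); AP·d = 4761, |AP|² = 6877, |d|² = 4761.
distance² = |AP|² − (AP·d)²/|d|² = 6877 − 22667121/4761 = 2116, so the distance is 46.

46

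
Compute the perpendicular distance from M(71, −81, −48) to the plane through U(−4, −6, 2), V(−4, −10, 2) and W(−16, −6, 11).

5

UV = (0, −4, 0) and UW = (−12, 0, 9), so a normal is n = UV × UW = (−36, 0, −48).
n = (−36, 0, −48); n·P − 48 = -300; |n| = 60; distance = 300/60 = 5.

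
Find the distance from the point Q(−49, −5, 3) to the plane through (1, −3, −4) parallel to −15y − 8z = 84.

Parallel planes share the normal n = (0, −15, −8); since (1, −3, −4) lies on the plane, its equation is −15y − 8z = 77.
n = (0, −15, −8); n·P − 77 = -26; |n| = 17; distance = 26/17.

26/17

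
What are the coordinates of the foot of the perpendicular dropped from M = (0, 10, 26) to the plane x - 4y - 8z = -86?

(2, 2, 10)

The perpendicular from M has direction n = (1, -4, -8): r = (0, 10, 26) + λ(1, -4, -8).
Substitute into the plane: n·(M + λn) = -86 gives -248 + 81λ = -86, so λ = 2.
Foot = (0, 10, 26) + 2·(1, -4, -8) = (2, 2, 10).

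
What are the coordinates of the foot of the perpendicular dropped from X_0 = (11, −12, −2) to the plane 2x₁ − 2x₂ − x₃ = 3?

n = (2, −2, −1), |n|² = 9, and n·X_0 − 3 = 45.
t = 45/9 = 5, so the foot is X_0 − t·n = (11, −12, −2) − 5·(2, −2, −1) = (1, −2, 3).

(1, -2, 3)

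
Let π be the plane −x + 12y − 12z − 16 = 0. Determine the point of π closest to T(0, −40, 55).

The perpendicular from T has direction n = (−1, 12, −12): r = (0, −40, 55) + t(−1, 12, −12).
Substitute into the plane: n·(T + tn) = 16 gives -1140 + 289t = 16, so t = 4.
Foot = (0, −40, 55) + 4·(−1, 12, −12) = (−4, 8, 7).

(-4, 8, 7)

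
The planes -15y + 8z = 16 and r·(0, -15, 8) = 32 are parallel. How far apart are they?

16/17

With common normal n = (0, -15, 8) (|n| = 17), the distance is |16 − 32|/|n| = 16/17.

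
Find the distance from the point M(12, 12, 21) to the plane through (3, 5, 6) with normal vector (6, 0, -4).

The plane has equation n·(r − (3, 5, 6)) = 0, i.e. n·r = -6.
d = |6·12 + (-4)·21 − (-6)| / √(36 + 0 + 16) = |-6| / (2√13) = 3/√13.

3/√13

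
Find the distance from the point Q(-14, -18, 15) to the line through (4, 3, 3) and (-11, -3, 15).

A direction vector is d = (-15, -6, 12).
AP = (-18, -21, 12), and AP × d = (-180, 36, -207).
|AP × d|² = 76545 and |d|² = 405, so the distance is √(76545/405) = √189 = 3√21.

3√21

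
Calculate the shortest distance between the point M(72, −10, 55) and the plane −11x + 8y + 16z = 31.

23/21

n = (−11, 8, 16); n·P − 31 = -23; |n| = 21; distance = 23/21.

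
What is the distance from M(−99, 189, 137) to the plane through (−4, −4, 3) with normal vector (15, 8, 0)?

The plane has equation n·(r − (−4, −4, 3)) = 0, i.e. n·r = -92.
Then n·(−99, 189, 137) − (−92) = 119.
|n| = √(225 + 64 + 0) = 17, so the distance is |119|/17 = 7.

7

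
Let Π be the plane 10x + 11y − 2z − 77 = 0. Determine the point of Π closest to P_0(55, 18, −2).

(25, -15, 4)

n = (10, 11, −2), |n|² = 225, and n·P_0 − 77 = 675.
t = 675/225 = 3, so the foot is P_0 − t·n = (55, 18, −2) − 3·(10, 11, −2) = (25, −15, 4).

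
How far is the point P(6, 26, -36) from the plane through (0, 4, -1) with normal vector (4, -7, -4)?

The plane has equation n·(r − (0, 4, -1)) = 0, i.e. n·r = -24.
d = |4·6 + (-7)·26 + (-4)·(-36) − (-24)| / √(16 + 49 + 16) = |10| / 9 = 10/9.

10/9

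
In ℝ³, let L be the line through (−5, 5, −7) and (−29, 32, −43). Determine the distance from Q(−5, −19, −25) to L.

A direction vector is d = (−24, 27, −36).
AP = (0, −24, −18), and AP × d = (1350, 432, −576).
|AP × d|² = 2340900 and |d|² = 2601, so the distance is √(2340900/2601) = √900 = 30.

30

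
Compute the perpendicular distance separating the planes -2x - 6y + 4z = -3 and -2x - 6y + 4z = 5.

4/√14

Both planes have normal n = (-2, -6, 4), |n| = 2√14. Any point on the first plane is at distance |5 − (-3)|/|n| = 8/(2√14) = 2√14/7 from the second.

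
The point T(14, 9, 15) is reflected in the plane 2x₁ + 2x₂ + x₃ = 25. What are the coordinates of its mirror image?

n = (2, 2, 1), |n|² = 9, n·T − 25 = 36, so t = 36/9 = 4.
Foot F = T − 4·n = (6, 1, 11); the reflection is 2F − T = (−2, −7, 7).

(-2, -7, 7)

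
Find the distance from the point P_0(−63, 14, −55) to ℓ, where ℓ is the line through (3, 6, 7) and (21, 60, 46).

2√1537

A direction vector is d = (18, 54, 39).
AP = (−66, 8, −62), and AP × d = (3660, 1458, −3708).
|AP × d|² = 29270628 and |d|² = 4761, so the distance is √(29270628/4761) = √6148 = 2√1537.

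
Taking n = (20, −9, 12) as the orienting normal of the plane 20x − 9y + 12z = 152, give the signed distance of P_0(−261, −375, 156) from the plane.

-5

n·P_0 − 152 = -125.
|n| = 25, so the signed distance is -125/25 = -5.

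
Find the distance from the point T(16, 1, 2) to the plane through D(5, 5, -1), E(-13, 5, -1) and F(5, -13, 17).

DE = (-18, 0, 0) and DF = (0, -18, 18), so a normal is n = DE × DF = (0, 324, 324).
n = (0, 324, 324); n·P − 1296 = -324; |n| = 324√2; distance = 324/(324√2) = 1/√2.

√2/2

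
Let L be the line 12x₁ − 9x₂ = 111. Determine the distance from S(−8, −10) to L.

39/5

The normal to the line is n = (12, −9) with |n| = 15.
|n·S − 111| = |-6 − 111| = 117, so the distance is 117/15 = 39/5.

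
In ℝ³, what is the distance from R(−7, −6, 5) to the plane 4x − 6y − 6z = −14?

2√22/11

Normal vector n = (4, −6, −6), and n·(−7, −6, 5) − (−14) = −8.
|n| = √(16 + 36 + 36) = 2√22, so the distance is |-8|/(2√22) = 2√22/11.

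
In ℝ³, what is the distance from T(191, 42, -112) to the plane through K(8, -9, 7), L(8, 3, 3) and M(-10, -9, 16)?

KL = (0, 12, -4) and KM = (-18, 0, 9), so a normal is n = KL × KM = (108, 72, 216).
Then n·(191, 42, -112) - 1728 = -2268.
|n| = √(11664 + 5184 + 46656) = 252, so the distance is |-2268|/252 = 9.

9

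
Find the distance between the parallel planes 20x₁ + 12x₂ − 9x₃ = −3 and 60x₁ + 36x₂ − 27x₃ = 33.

Divide the second equation by 3 to match normals: 20x₁ + 12x₂ − 9x₃ = 11.
Both planes have normal n = (20, 12, −9), |n| = 25. Any point on the first plane is at distance |11 − (-3)|/|n| = 14/25 from the second.

14/25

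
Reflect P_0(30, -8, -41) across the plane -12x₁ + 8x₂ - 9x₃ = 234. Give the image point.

With n = (-12, 8, -9), the signed offset is (n·P_0 − 234)/|n|² = -289/289 = -1.
P_0' = P_0 − 2t·n = (30, -8, -41) − (-2)·(-12, 8, -9) = (6, 8, -59).

(6, 8, -59)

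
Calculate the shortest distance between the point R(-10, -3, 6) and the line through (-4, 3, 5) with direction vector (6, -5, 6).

√73

Direction vector d = (6, -5, 6).
AP = (-6, -6, 1), and AP × d = (-31, 42, 66).
|AP × d|² = 7081 and |d|² = 97, so the distance is √(7081/97) = √73.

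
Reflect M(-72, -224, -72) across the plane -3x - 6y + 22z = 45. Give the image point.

(-1674/23, -5188/23, -1524/23)

With n = (-3, -6, 22), the signed offset is (n·M − 45)/|n|² = -69/529 = -3/23.
M' = M − 2t·n = (-72, -224, -72) − (-6/23)·(-3, -6, 22) = (-1674/23, -5188/23, -1524/23).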